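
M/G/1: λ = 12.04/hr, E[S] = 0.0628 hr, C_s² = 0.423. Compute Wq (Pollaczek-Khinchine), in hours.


ρ = λ·E[S] = 12.04·0.0628 = 0.7561
E[S²] = E[S]²(1+C_s²) = 0.0628²·(1+0.423) = 0.005612
Wq = λ·E[S²]/(2(1−ρ)) = 12.04·0.005612/(2·0.2439) = 0.13853 hr

Final: 0.13853 hr


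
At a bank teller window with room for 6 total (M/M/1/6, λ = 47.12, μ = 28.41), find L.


ρ = 47.12/28.41 = 1.6586
L = ρ[1 − (K+1)ρ^K + Kρ^(K+1)] / [(1−ρ)(1−ρ^(K+1))]
Numerator: 1.6586·(1 − 7·20.816336 + 6·34.525370) = 103.557629
Denominator: (-0.6586)·(-33.525370) = 22.078834
L = 103.557629/22.078834 = 4.6904

Final: 4.6904


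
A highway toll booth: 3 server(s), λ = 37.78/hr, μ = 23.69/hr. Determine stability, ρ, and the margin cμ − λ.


Total capacity cμ = 3·23.69 = 71.07/hr
ρ = λ/(cμ) = 37.78/71.07 = 0.5316
Stable ⇔ ρ < 1: YES
Spare capacity = cμ − λ = 71.07 − 37.78 = 33.29/hr

Final: ρ = 0.5316; stable; margin = 33.29/hr


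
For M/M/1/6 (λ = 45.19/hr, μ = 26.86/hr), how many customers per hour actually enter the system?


ρ = 1.6824; P_K = (1−ρ)ρ^6/(1−ρ^7) = 0.416538
λ_eff = λ(1 − P_K) = 45.19·(1 − 0.416538) = 45.19·0.583462 = 26.3667 /hr

Final: 26.3667 /hr


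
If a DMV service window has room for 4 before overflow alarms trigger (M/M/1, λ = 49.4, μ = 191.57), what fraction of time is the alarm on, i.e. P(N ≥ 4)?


ρ = 49.4/191.57 = 0.2579
P(N ≥ n) = ρ^n = 0.2579^4 = 0.004422

Final: 0.004422


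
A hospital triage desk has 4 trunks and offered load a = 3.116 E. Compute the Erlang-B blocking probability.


B(c,a) = (a^c/c!) / Σ_{k=0}^{c} a^k/k!
a^4/4! = 3.928064
Σ terms (k=0..4): 1.00000 + 3.11600 + 4.85473 + 5.04244 + 3.92806 = 17.941236
B = 3.928064/17.941236 = 0.218941

Final: 0.218941


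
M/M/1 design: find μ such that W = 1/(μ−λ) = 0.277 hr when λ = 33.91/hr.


W = 1/(μ−λ) ⇒ μ − λ = 1/W = 1/0.277 = 3.6101
μ = λ + 1/W = 33.91 + 3.6101 = 37.5201 per hr

Final: 37.5201 /hr


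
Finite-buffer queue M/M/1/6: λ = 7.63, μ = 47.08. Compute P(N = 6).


ρ = λ/μ = 7.63/47.08 = 0.1621
P_K = (1−ρ)ρ^K/(1−ρ^(K+1)) = (0.8379·0.00001812)/(1 − 0.000002936)
= 0.00001518/0.999997 = 0.00001518

Final: 0.00001518


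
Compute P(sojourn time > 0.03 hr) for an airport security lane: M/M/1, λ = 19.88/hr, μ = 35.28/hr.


W ~ Exponential(μ−λ) for M/M/1.
μ − λ = 35.28 − 19.88 = 15.4000
P(W > t) = e^{−(μ−λ)t} = e^{−0.4620} = 0.630022

Final: 0.630022


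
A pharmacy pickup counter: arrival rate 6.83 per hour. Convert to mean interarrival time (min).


Mean interarrival time = 1/λ = 1/6.83 hour = 0.14641 hour
In minutes: 0.14641 × 60 = 8.7848 min

Final: 8.7848 min


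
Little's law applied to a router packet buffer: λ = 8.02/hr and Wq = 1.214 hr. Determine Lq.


Lq = λWq = 8.02·1.214 = 9.7363

Final: 9.7363


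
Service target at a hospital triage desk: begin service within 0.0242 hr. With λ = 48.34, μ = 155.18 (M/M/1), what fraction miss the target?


ρ = 48.34/155.18 = 0.3115
P(Wq > t) = ρ·e^{−(μ−λ)t} = 0.3115·e^{−2.5855}
= 0.3115·0.075356 = 0.023474

Final: 0.023474


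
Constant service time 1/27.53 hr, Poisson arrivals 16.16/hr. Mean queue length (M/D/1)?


ρ = 16.16/27.53 = 0.5870
M/D/1: Lq = ρ²/(2(1−ρ)) = 0.3446/(2·0.4130) = 0.41714

Final: 0.41714


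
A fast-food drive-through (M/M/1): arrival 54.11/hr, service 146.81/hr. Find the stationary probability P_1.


ρ = 54.11/146.81 = 0.3686
P_n = (1−ρ)·ρ^n = (1 − 0.3686)·0.3686^1 = 0.6314·0.368572 = 0.232727

Final: 0.232727


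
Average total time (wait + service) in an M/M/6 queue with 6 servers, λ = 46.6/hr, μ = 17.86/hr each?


a = 2.6092; ρ = 0.4349; P₀ = 0.073058
Lq = P₀·a^c·ρ/(c!(1−ρ)²) = 0.04359
Wq = Lq/λ = 0.04359/46.6 = 0.0009354 hr
W = Wq + 1/μ = 0.0009354 + 0.05599 = 0.05693 hr

Final: 0.05693 hr


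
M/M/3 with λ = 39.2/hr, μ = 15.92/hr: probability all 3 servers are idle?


a = λ/μ = 39.2/15.92 = 2.4623; ρ = a/c = 0.8208
Σ_{k=0}^{2} a^k/k! (terms k=0..2) = 1.00000 + 2.46231 + 3.03149 = 6.49380
Tail: a^3/(3!(1−ρ)) = 14.92894/(6·0.1792) = 13.88252
P₀ = 1/(6.49380 + 13.88252) = 1/20.37632 = 0.049077

Final: 0.049077


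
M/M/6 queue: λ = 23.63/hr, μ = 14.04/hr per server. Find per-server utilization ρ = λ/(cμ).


ρ = λ/(cμ) = 23.63/(6·14.04) = 23.63/84.24 = 0.2805

Final: 0.2805


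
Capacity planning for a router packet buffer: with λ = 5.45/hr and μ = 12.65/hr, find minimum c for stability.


Stability requires cμ > λ ⇔ c > λ/μ.
λ/μ = 5.45/12.65 = 0.4308
Minimum integer c = ⌊0.4308⌋ + 1 = 1
Check: 1·12.65 = 12.65 > 5.45, while 0·12.65 = 0.00 ≤ 5.45

Final: 1 servers


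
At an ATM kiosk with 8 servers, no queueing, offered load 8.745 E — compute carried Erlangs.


B(8,8.745) = 0.275885 (Erlang-B)
Carried load = a(1 − B) = 8.745·(1 − 0.275885) = 8.745·0.724115 = 6.3324 E

Final: 6.3324 Erlangs


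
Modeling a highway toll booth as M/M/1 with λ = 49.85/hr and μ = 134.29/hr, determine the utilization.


ρ = λ/μ = 49.85/134.29 = 0.3712

Final: 0.3712


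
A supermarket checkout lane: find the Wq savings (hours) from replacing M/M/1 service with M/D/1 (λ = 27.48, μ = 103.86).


ρ = 27.48/103.86 = 0.2646
Wq(M/M/1) = ρ/(μ−λ) = 0.2646/76.38 = 0.003464 hr
Wq(M/D/1) = ρ/(2(μ−λ)) = 0.001732 hr
Savings = 0.003464 − 0.001732 = 0.001732 hr

Final: 0.001732 hr


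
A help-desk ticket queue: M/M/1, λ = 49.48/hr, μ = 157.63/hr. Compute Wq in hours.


ρ = 49.48/157.63 = 0.3139
Wq = ρ/(μ−λ) = 0.3139/(157.63 − 49.48) = 0.3139/108.15 = 0.002902 hr

Final: 0.002902 hr


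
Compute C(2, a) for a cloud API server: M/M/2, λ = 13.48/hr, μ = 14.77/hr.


a = λ/μ = 0.9127; ρ = a/2 = 0.4563
P₀ = 0.373315 (from M/M/c formula)
C(c,a) = [a^c/(c!(1−ρ))]·P₀ = [0.83295/(2·0.5437)]·0.373315
= 0.76604·0.373315 = 0.285976

Final: 0.285976


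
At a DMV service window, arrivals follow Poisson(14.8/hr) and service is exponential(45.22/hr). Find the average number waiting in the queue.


ρ = 14.8/45.22 = 0.3273
Lq = ρ²/(1−ρ) = 0.1071/0.6727 = 0.1592

Final: 0.1592


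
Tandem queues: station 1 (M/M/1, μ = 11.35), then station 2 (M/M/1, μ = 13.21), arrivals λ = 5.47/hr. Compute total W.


Each node sees arrival rate λ = 5.47/hr (tandem ⇒ throughput preserved).
W₁ = 1/(μ₁−λ) = 1/(11.35−5.47) = 0.17007 hr
W₂ = 1/(μ₂−λ) = 1/(13.21−5.47) = 0.12920 hr
W_total = W₁ + W₂ = 0.17007 + 0.12920 = 0.29927 hr

Final: 0.29927 hr


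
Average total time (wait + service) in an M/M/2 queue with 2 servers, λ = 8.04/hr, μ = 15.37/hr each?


a = 0.5231; ρ = 0.2615; P₀ = 0.585353
Lq = P₀·a^c·ρ/(c!(1−ρ)²) = 0.03841
Wq = Lq/λ = 0.03841/8.04 = 0.004778 hr
W = Wq + 1/μ = 0.004778 + 0.06506 = 0.06984 hr

Final: 0.06984 hr


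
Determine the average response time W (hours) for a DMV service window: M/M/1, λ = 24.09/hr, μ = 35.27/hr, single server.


W = 1/(μ−λ) = 1/(35.27 − 24.09) = 1/11.18 = 0.08945 hr

Final: 0.08945 hr


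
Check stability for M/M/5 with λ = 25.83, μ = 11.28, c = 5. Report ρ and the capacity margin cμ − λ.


Total capacity cμ = 5·11.28 = 56.40/hr
ρ = λ/(cμ) = 25.83/56.40 = 0.4580
Stable ⇔ ρ < 1: YES
Spare capacity = cμ − λ = 56.40 − 25.83 = 30.57/hr

Final: ρ = 0.4580; stable; margin = 30.57/hr


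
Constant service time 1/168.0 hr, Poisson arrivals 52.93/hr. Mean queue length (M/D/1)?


ρ = 52.93/168.0 = 0.3151
M/D/1: Lq = ρ²/(2(1−ρ)) = 0.09926/(2·0.6849) = 0.07246

Final: 0.07246


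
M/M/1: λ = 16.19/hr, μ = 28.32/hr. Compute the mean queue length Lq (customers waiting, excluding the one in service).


ρ = 16.19/28.32 = 0.5717
Lq = ρ²/(1−ρ) = 0.3268/0.4283 = 0.7630

Final: 0.7630


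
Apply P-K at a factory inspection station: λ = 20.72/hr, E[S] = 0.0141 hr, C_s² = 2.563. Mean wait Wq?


ρ = λ·E[S] = 20.72·0.0141 = 0.2922
E[S²] = E[S]²(1+C_s²) = 0.0141²·(1+2.563) = 0.0007084
Wq = λ·E[S²]/(2(1−ρ)) = 20.72·0.0007084/(2·0.7078) = 0.01037 hr

Final: 0.01037 hr


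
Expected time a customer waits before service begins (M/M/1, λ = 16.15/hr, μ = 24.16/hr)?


ρ = 16.15/24.16 = 0.6685
Wq = ρ/(μ−λ) = 0.6685/(24.16 − 16.15) = 0.6685/8.01 = 0.08345 hr

Final: 0.08345 hr


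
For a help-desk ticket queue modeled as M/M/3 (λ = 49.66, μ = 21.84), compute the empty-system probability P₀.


a = λ/μ = 49.66/21.84 = 2.2738; ρ = a/c = 0.7579
Σ_{k=0}^{2} a^k/k! (terms k=0..2) = 1.00000 + 2.27381 + 2.58510 = 5.85891
Tail: a^3/(3!(1−ρ)) = 11.75607/(6·0.2421) = 8.09434
P₀ = 1/(5.85891 + 8.09434) = 1/13.95326 = 0.071668

Final: 0.071668


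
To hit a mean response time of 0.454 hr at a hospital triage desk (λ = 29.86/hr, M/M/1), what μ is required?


W = 1/(μ−λ) ⇒ μ − λ = 1/W = 1/0.454 = 2.2026
μ = λ + 1/W = 29.86 + 2.2026 = 32.0626 per hr

Final: 32.0626 /hr


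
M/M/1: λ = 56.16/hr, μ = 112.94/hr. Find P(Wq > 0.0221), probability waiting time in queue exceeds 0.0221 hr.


ρ = 56.16/112.94 = 0.4973
P(Wq > t) = ρ·e^{−(μ−λ)t} = 0.4973·e^{−1.2548}
= 0.4973·0.285122 = 0.141778

Final: 0.141778


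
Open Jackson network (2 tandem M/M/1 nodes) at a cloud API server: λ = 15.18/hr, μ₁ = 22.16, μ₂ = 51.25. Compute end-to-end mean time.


Each node sees arrival rate λ = 15.18/hr (tandem ⇒ throughput preserved).
W₁ = 1/(μ₁−λ) = 1/(22.16−15.18) = 0.14327 hr
W₂ = 1/(μ₂−λ) = 1/(51.25−15.18) = 0.02772 hr
W_total = W₁ + W₂ = 0.14327 + 0.02772 = 0.17099 hr

Final: 0.17099 hr


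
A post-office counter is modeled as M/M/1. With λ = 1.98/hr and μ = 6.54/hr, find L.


ρ = λ/μ = 1.98/6.54 = 0.3028
L = ρ/(1−ρ) = 0.3028/(1 − 0.3028) = 0.3028/0.6972 = 0.4342

Final: 0.4342


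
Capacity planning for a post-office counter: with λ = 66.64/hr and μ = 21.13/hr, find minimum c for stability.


Stability requires cμ > λ ⇔ c > λ/μ.
λ/μ = 66.64/21.13 = 3.1538
Minimum integer c = ⌊3.1538⌋ + 1 = 4
Check: 4·21.13 = 84.52 > 66.64, while 3·21.13 = 63.39 ≤ 66.64

Final: 4 servers


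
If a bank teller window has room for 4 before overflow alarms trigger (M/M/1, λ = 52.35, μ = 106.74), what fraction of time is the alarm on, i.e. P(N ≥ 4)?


ρ = 52.35/106.74 = 0.4904
P(N ≥ n) = ρ^n = 0.4904^4 = 0.057857

Final: 0.057857


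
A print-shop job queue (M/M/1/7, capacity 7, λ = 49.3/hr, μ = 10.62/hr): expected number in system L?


ρ = 49.3/10.62 = 4.6422
L = ρ[1 − (K+1)ρ^K + Kρ^(K+1)] / [(1−ρ)(1−ρ^(K+1))]
Numerator: 4.6422·(1 − 8·46457.605064 + 7·215664.776802) = 5282776.302938
Denominator: (-3.6422)·(-215663.776802) = 785487.277466
L = 5282776.302938/785487.277466 = 6.7255

Final: 6.7255


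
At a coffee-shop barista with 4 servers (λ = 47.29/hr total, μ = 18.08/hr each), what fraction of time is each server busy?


ρ = λ/(cμ) = 47.29/(4·18.08) = 47.29/72.32 = 0.6539

Final: 0.6539


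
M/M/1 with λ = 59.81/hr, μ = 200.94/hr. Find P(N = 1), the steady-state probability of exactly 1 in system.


ρ = 59.81/200.94 = 0.2977
P_n = (1−ρ)·ρ^n = (1 − 0.2977)·0.2977^1 = 0.7023·0.297651 = 0.209055

Final: 0.209055


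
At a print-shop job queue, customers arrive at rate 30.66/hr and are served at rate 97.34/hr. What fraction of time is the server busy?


ρ = λ/μ = 30.66/97.34 = 0.3150

Final: 0.3150


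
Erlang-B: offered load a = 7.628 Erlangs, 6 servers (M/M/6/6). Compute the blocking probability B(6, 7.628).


B(c,a) = (a^c/c!) / Σ_{k=0}^{c} a^k/k!
a^6/6! = 273.609776
Σ terms (k=0..6): 1.00000 + 7.62800 + 29.09319 + 73.97429 + 141.06897 + 215.21482 + 273.60978 = 741.589048
B = 273.609776/741.589048 = 0.368951

Final: 0.368951


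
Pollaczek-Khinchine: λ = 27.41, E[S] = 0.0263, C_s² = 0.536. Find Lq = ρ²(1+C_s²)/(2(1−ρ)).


ρ = λ·E[S] = 27.41·0.0263 = 0.7209
Lq = ρ²(1+C_s²)/(2(1−ρ)) = 0.5197·(1+0.536)/(2·0.2791)
= 0.5197·1.5360/0.5582 = 1.42990

Final: 1.42990


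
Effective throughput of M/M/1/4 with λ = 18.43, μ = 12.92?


ρ = 1.4265; P_K = (1−ρ)ρ^4/(1−ρ^5) = 0.359905
λ_eff = λ(1 − P_K) = 18.43·(1 − 0.359905) = 18.43·0.640095 = 11.7969 /hr

Final: 11.7969 /hr


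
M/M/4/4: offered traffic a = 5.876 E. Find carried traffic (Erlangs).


B(4,5.876) = 0.461529 (Erlang-B)
Carried load = a(1 − B) = 5.876·(1 − 0.461529) = 5.876·0.538471 = 3.1641 E

Final: 3.1641 Erlangs


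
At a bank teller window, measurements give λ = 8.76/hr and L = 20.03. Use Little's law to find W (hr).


W = L/λ = 20.03/8.76 = 2.2865 hr

Final: 2.2865 hr


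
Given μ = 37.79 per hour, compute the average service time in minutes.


Mean service time = 1/μ = 1/37.79 hour = 0.02646 hour
In minutes: 0.02646 × 60 = 1.5877 min

Final: 1.5877 min


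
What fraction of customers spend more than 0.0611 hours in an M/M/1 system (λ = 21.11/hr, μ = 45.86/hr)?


W ~ Exponential(μ−λ) for M/M/1.
μ − λ = 45.86 − 21.11 = 24.7500
P(W > t) = e^{−(μ−λ)t} = e^{−1.5122} = 0.220419

Final: 0.220419


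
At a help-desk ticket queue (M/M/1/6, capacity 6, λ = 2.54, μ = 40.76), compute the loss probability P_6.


ρ = λ/μ = 2.54/40.76 = 0.06232
P_K = (1−ρ)ρ^K/(1−ρ^(K+1)) = (0.9377·0.00000005856)/(1 − 0.000000003649)
= 0.00000005491/1.000000 = 0.00000005491

Final: 0.00000005491


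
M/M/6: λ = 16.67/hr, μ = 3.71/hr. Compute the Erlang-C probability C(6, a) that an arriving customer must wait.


a = λ/μ = 4.4933; ρ = a/6 = 0.7489
P₀ = 0.009219 (from M/M/c formula)
C(c,a) = [a^c/(c!(1−ρ))]·P₀ = [8229.43731/(720·0.2511)]·0.009219
= 45.51463·0.009219 = 0.419612

Final: 0.419612


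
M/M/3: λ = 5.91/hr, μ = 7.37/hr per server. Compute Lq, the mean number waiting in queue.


a = λ/μ = 0.8019; ρ = a/3 = 0.2673
P₀ = 0.446286
Lq = P₀·a^c·ρ / (c!·(1−ρ)²) = 0.446286·0.51566·0.2673/(6·0.53685)
= 0.01910

Final: 0.01910


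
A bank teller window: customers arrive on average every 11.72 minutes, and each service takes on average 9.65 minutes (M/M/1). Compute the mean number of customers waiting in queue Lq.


λ = 60/11.72 = 5.1195 /hr
μ = 60/9.65 = 6.2176 /hr
ρ = λ/μ = 5.1195/6.2176 = 0.8234
Lq = ρ²/(1−ρ) = 0.6780/0.1766 = 3.8385

Final: 3.8385


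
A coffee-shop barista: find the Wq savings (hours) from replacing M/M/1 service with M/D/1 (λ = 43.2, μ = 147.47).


ρ = 43.2/147.47 = 0.2929
Wq(M/M/1) = ρ/(μ−λ) = 0.2929/104.27 = 0.002809 hr
Wq(M/D/1) = ρ/(2(μ−λ)) = 0.001405 hr
Savings = 0.002809 − 0.001405 = 0.001405 hr

Final: 0.001405 hr


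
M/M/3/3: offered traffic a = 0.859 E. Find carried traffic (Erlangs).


B(3,0.859) = 0.045269 (Erlang-B)
Carried load = a(1 − B) = 0.859·(1 − 0.045269) = 0.859·0.954731 = 0.8201 E

Final: 0.8201 Erlangs


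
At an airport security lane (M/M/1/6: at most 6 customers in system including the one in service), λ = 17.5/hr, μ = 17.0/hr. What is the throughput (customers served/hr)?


ρ = 1.0294; P_K = (1−ρ)ρ^6/(1−ρ^7) = 0.155575
λ_eff = λ(1 − P_K) = 17.5·(1 − 0.155575) = 17.5·0.844425 = 14.7774 /hr

Final: 14.7774 /hr


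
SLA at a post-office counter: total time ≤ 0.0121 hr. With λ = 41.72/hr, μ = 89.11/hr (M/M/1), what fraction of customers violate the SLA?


W ~ Exponential(μ−λ) for M/M/1.
μ − λ = 89.11 − 41.72 = 47.3900
P(W > t) = e^{−(μ−λ)t} = e^{−0.5734} = 0.563595

Final: 0.563595


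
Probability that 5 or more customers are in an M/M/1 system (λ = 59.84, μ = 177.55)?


ρ = 59.84/177.55 = 0.3370
P(N ≥ n) = ρ^n = 0.3370^5 = 0.004349

Final: 0.004349


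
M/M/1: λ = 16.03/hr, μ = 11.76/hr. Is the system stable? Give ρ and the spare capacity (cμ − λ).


Total capacity cμ = 1·11.76 = 11.76/hr
ρ = λ/(cμ) = 16.03/11.76 = 1.3631
Stable ⇔ ρ < 1: NO
Spare capacity = cμ − λ = 11.76 − 16.03 = -4.27/hr

Final: ρ = 1.3631; unstable; margin = -4.27/hr


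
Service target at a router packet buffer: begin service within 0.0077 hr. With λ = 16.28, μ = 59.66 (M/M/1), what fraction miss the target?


ρ = 16.28/59.66 = 0.2729
P(Wq > t) = ρ·e^{−(μ−λ)t} = 0.2729·e^{−0.3340}
= 0.2729·0.716035 = 0.195391

Final: 0.195391


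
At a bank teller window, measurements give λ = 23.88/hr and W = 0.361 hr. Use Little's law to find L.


L = λW = 23.88·0.361 = 8.6207

Final: 8.6207


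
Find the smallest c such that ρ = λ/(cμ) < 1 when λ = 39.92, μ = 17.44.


Stability requires cμ > λ ⇔ c > λ/μ.
λ/μ = 39.92/17.44 = 2.2890
Minimum integer c = ⌊2.2890⌋ + 1 = 3
Check: 3·17.44 = 52.32 > 39.92, while 2·17.44 = 34.88 ≤ 39.92

Final: 3 servers


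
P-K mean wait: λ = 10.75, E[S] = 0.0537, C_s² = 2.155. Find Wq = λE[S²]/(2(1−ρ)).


ρ = λ·E[S] = 10.75·0.0537 = 0.5773
E[S²] = E[S]²(1+C_s²) = 0.0537²·(1+2.155) = 0.009098
Wq = λ·E[S²]/(2(1−ρ)) = 10.75·0.009098/(2·0.4227) = 0.11568 hr

Final: 0.11568 hr


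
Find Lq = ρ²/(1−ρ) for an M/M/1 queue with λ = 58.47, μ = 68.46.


ρ = 58.47/68.46 = 0.8541
Lq = ρ²/(1−ρ) = 0.7294/0.1459 = 4.9988

Final: 4.9988


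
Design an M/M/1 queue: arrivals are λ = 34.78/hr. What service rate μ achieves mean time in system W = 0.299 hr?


W = 1/(μ−λ) ⇒ μ − λ = 1/W = 1/0.299 = 3.3445
μ = λ + 1/W = 34.78 + 3.3445 = 38.1245 per hr

Final: 38.1245 /hr


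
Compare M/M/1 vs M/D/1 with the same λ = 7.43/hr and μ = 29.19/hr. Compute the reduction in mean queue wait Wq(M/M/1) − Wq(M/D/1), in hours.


ρ = 7.43/29.19 = 0.2545
Wq(M/M/1) = ρ/(μ−λ) = 0.2545/21.76 = 0.01170 hr
Wq(M/D/1) = ρ/(2(μ−λ)) = 0.005849 hr
Savings = 0.01170 − 0.005849 = 0.005849 hr

Final: 0.005849 hr


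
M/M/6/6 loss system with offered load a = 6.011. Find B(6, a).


B(c,a) = (a^c/c!) / Σ_{k=0}^{c} a^k/k!
a^6/6! = 65.516075
Σ terms (k=0..6): 1.00000 + 6.01100 + 18.06606 + 36.19836 + 54.39709 + 65.39618 + 65.51607 = 246.584771
B = 65.516075/246.584771 = 0.265694

Final: 0.265694


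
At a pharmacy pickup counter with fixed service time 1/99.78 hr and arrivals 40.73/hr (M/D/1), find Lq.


ρ = 40.73/99.78 = 0.4082
M/D/1: Lq = ρ²/(2(1−ρ)) = 0.1666/(2·0.5918) = 0.14078

Final: 0.14078


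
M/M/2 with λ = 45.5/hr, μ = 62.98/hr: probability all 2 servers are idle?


a = λ/μ = 45.5/62.98 = 0.7225; ρ = a/c = 0.3612
Σ_{k=0}^{1} a^k/k! (terms k=0..1) = 1.00000 + 0.72245 = 1.72245
Tail: a^2/(2!(1−ρ)) = 0.52194/(2·0.6388) = 0.40855
P₀ = 1/(1.72245 + 0.40855) = 1/2.13100 = 0.469264

Final: 0.469264


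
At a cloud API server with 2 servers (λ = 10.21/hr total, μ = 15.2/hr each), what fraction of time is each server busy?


ρ = λ/(cμ) = 10.21/(2·15.2) = 10.21/30.40 = 0.3359

Final: 0.3359


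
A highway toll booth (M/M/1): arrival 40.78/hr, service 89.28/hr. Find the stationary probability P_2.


ρ = 40.78/89.28 = 0.4568
P_n = (1−ρ)·ρ^n = (1 − 0.4568)·0.4568^2 = 0.5432·0.208634 = 0.113338

Final: 0.113338


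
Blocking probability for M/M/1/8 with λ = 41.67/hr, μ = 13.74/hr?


ρ = λ/μ = 41.67/13.74 = 3.0328
P_K = (1−ρ)ρ^K/(1−ρ^(K+1)) = (-2.0328·7156.392335)/(1 − 21703.556666)
= -14547.164331/-21702.556666 = 0.670297

Final: 0.670297


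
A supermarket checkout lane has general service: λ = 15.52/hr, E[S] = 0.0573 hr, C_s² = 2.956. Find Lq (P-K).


ρ = λ·E[S] = 15.52·0.0573 = 0.8893
Lq = ρ²(1+C_s²)/(2(1−ρ)) = 0.7908·(1+2.956)/(2·0.1107)
= 0.7908·3.9560/0.2214 = 14.13044

Final: 14.13044


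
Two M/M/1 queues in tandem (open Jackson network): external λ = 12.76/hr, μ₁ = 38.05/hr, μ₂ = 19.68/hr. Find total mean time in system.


Each node sees arrival rate λ = 12.76/hr (tandem ⇒ throughput preserved).
W₁ = 1/(μ₁−λ) = 1/(38.05−12.76) = 0.03954 hr
W₂ = 1/(μ₂−λ) = 1/(19.68−12.76) = 0.14451 hr
W_total = W₁ + W₂ = 0.03954 + 0.14451 = 0.18405 hr

Final: 0.18405 hr


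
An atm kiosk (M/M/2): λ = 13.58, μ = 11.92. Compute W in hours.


a = 1.1393; ρ = 0.5696; P₀ = 0.274185
Lq = P₀·a^c·ρ/(c!(1−ρ)²) = 0.54723
Wq = Lq/λ = 0.54723/13.58 = 0.04030 hr
W = Wq + 1/μ = 0.04030 + 0.08389 = 0.12419 hr

Final: 0.12419 hr


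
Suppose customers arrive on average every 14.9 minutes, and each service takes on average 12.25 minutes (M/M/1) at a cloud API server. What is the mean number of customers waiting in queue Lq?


λ = 60/14.9 = 4.0268 /hr
μ = 60/12.25 = 4.8980 /hr
ρ = λ/μ = 4.0268/4.8980 = 0.8221
Lq = ρ²/(1−ρ) = 0.6759/0.1779 = 3.8005

Final: 3.8005


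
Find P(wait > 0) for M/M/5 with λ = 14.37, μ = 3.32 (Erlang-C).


a = λ/μ = 4.3283; ρ = a/5 = 0.8657
P₀ = 0.007296 (from M/M/c formula)
C(c,a) = [a^c/(c!(1−ρ))]·P₀ = [1519.12469/(120·0.1343)]·0.007296
= 94.23569·0.007296 = 0.687502

Final: 0.687502


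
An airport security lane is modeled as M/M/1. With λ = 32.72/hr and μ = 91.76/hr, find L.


ρ = λ/μ = 32.72/91.76 = 0.3566
L = ρ/(1−ρ) = 0.3566/(1 − 0.3566) = 0.3566/0.6434 = 0.5542

Final: 0.5542


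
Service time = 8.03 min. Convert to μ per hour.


μ = 1/(service time) in consistent units.
1 hour = 60 min, so μ = 60/8.03 = 7.4720 per hour

Final: 7.4720 /hr


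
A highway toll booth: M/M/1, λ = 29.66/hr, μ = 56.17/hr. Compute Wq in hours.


ρ = 29.66/56.17 = 0.5280
Wq = ρ/(μ−λ) = 0.5280/(56.17 − 29.66) = 0.5280/26.51 = 0.01992 hr

Final: 0.01992 hr


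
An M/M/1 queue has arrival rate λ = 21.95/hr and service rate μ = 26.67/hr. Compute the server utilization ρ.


ρ = λ/μ = 21.95/26.67 = 0.8230

Final: 0.8230


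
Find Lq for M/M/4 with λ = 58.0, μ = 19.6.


a = λ/μ = 2.9592; ρ = a/4 = 0.7398
P₀ = 0.040104
Lq = P₀·a^c·ρ / (c!·(1−ρ)²) = 0.040104·76.68099·0.7398/(24·0.06771)
= 1.40005

Final: 1.40005


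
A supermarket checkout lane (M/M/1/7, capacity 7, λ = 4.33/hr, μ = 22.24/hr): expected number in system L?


ρ = 4.33/22.24 = 0.1947
L = ρ[1 − (K+1)ρ^K + Kρ^(K+1)] / [(1−ρ)(1−ρ^(K+1))]
Numerator: 0.1947·(1 − 8·0.00001060 + 7·0.000002065) = 0.194681
Denominator: (0.8053)·(0.999998) = 0.805304
L = 0.194681/0.805304 = 0.2417

Final: 0.2417


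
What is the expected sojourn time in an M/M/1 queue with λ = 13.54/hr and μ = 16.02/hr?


W = 1/(μ−λ) = 1/(16.02 − 13.54) = 1/2.48 = 0.4032 hr

Final: 0.4032 hr


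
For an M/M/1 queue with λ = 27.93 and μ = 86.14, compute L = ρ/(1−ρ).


ρ = λ/μ = 27.93/86.14 = 0.3242
L = ρ/(1−ρ) = 0.3242/(1 − 0.3242) = 0.3242/0.6758 = 0.4798

Final: 0.4798


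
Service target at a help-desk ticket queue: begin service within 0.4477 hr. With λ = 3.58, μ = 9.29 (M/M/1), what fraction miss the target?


ρ = 3.58/9.29 = 0.3854
P(Wq > t) = ρ·e^{−(μ−λ)t} = 0.3854·e^{−2.5564}
= 0.3854·0.077586 = 0.029899

Final: 0.029899


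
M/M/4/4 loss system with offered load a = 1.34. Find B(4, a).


B(c,a) = (a^c/c!) / Σ_{k=0}^{c} a^k/k!
a^4/4! = 0.134341
Σ terms (k=0..4): 1.00000 + 1.34000 + 0.89780 + 0.40102 + 0.13434 = 3.773158
B = 0.134341/3.773158 = 0.035604

Final: 0.035604


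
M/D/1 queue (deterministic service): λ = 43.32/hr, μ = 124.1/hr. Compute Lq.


ρ = 43.32/124.1 = 0.3491
M/D/1: Lq = ρ²/(2(1−ρ)) = 0.1219/(2·0.6509) = 0.09360

Final: 0.09360


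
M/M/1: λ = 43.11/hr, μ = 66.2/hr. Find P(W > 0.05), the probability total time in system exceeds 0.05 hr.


W ~ Exponential(μ−λ) for M/M/1.
μ − λ = 66.2 − 43.11 = 23.0900
P(W > t) = e^{−(μ−λ)t} = e^{−1.1545} = 0.315215

Final: 0.315215


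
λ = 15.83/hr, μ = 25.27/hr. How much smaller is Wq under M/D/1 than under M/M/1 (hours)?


ρ = 15.83/25.27 = 0.6264
Wq(M/M/1) = ρ/(μ−λ) = 0.6264/9.44 = 0.06636 hr
Wq(M/D/1) = ρ/(2(μ−λ)) = 0.03318 hr
Savings = 0.06636 − 0.03318 = 0.03318 hr

Final: 0.03318 hr


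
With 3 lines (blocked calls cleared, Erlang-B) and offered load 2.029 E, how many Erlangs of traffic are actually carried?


B(3,2.029) = 0.214856 (Erlang-B)
Carried load = a(1 − B) = 2.029·(1 − 0.214856) = 2.029·0.785144 = 1.5931 E

Final: 1.5931 Erlangs


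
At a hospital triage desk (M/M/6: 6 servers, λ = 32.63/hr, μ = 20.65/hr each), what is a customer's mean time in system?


a = 1.5801; ρ = 0.2634; P₀ = 0.205874
Lq = P₀·a^c·ρ/(c!(1−ρ)²) = 0.002160
Wq = Lq/λ = 0.002160/32.63 = 0.00006620 hr
W = Wq + 1/μ = 0.00006620 + 0.04843 = 0.04849 hr

Final: 0.04849 hr


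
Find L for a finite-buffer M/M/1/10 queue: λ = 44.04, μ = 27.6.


ρ = 44.04/27.6 = 1.5957
L = ρ[1 − (K+1)ρ^K + Kρ^(K+1)] / [(1−ρ)(1−ρ^(K+1))]
Numerator: 1.5957·(1 − 11·106.999632 + 10·170.734195) = 847.843400
Denominator: (-0.5957)·(-169.734195) = 101.102542
L = 847.843400/101.102542 = 8.3860

Final: 8.3860


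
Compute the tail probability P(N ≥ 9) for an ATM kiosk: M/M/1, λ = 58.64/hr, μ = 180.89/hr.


ρ = 58.64/180.89 = 0.3242
P(N ≥ n) = ρ^n = 0.3242^9 = 0.00003954

Final: 0.00003954


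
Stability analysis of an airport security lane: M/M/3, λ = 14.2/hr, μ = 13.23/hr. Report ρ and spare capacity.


Total capacity cμ = 3·13.23 = 39.69/hr
ρ = λ/(cμ) = 14.2/39.69 = 0.3578
Stable ⇔ ρ < 1: YES
Spare capacity = cμ − λ = 39.69 − 14.2 = 25.49/hr

Final: ρ = 0.3578; stable; margin = 25.49/hr


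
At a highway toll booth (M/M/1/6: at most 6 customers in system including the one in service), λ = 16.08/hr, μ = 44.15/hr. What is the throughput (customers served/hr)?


ρ = 0.3642; P_K = (1−ρ)ρ^6/(1−ρ^7) = 0.001485
λ_eff = λ(1 − P_K) = 16.08·(1 − 0.001485) = 16.08·0.998515 = 16.0561 /hr

Final: 16.0561 /hr


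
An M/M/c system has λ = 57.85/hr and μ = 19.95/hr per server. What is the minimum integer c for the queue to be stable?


Stability requires cμ > λ ⇔ c > λ/μ.
λ/μ = 57.85/19.95 = 2.8997
Minimum integer c = ⌊2.8997⌋ + 1 = 3
Check: 3·19.95 = 59.85 > 57.85, while 2·19.95 = 39.90 ≤ 57.85

Final: 3 servers


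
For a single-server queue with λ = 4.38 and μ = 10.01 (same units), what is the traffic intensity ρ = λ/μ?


ρ = λ/μ = 4.38/10.01 = 0.4376

Final: 0.4376


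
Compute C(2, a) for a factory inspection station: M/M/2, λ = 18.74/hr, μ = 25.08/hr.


a = λ/μ = 0.7472; ρ = a/2 = 0.3736
P₀ = 0.456023 (from M/M/c formula)
C(c,a) = [a^c/(c!(1−ρ))]·P₀ = [0.55832/(2·0.6264)]·0.456023
= 0.44566·0.456023 = 0.203232

Final: 0.203232


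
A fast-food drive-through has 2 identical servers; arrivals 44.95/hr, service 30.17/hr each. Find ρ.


ρ = λ/(cμ) = 44.95/(2·30.17) = 44.95/60.34 = 0.7449

Final: 0.7449


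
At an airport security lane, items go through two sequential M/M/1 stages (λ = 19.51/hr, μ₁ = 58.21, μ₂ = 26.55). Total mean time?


Each node sees arrival rate λ = 19.51/hr (tandem ⇒ throughput preserved).
W₁ = 1/(μ₁−λ) = 1/(58.21−19.51) = 0.02584 hr
W₂ = 1/(μ₂−λ) = 1/(26.55−19.51) = 0.14205 hr
W_total = W₁ + W₂ = 0.02584 + 0.14205 = 0.16789 hr

Final: 0.16789 hr


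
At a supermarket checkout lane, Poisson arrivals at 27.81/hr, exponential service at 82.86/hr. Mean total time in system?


W = 1/(μ−λ) = 1/(82.86 − 27.81) = 1/55.05 = 0.01817 hr

Final: 0.01817 hr


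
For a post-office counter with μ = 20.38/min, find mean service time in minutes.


Mean service time = 1/μ = 1/20.38 minute = 0.04907 minute
In minutes: 0.04907 × 1 = 0.04907 min

Final: 0.04907 min


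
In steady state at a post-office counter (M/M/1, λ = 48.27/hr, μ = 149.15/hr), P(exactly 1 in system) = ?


ρ = 48.27/149.15 = 0.3236
P_n = (1−ρ)·ρ^n = (1 − 0.3236)·0.3236^1 = 0.6764·0.323634 = 0.218895

Final: 0.218895


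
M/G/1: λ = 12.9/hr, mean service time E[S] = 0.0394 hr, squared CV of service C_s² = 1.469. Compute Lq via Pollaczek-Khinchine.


ρ = λ·E[S] = 12.9·0.0394 = 0.5083
Lq = ρ²(1+C_s²)/(2(1−ρ)) = 0.2583·(1+1.469)/(2·0.4917)
= 0.2583·2.4690/0.9835 = 0.64853

Final: 0.64853


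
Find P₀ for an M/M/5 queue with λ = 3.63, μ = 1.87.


a = λ/μ = 3.63/1.87 = 1.9412; ρ = a/c = 0.3882
Σ_{k=0}^{4} a^k/k! (terms k=0..4) = 1.00000 + 1.94118 + 1.88408 + 1.21911 + 0.59163 = 6.63600
Tail: a^5/(5!(1−ρ)) = 27.56291/(120·0.6118) = 0.37546
P₀ = 1/(6.63600 + 0.37546) = 1/7.01146 = 0.142624

Final: 0.142624


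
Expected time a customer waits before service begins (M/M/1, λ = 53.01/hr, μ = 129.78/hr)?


ρ = 53.01/129.78 = 0.4085
Wq = ρ/(μ−λ) = 0.4085/(129.78 − 53.01) = 0.4085/76.77 = 0.005321 hr

Final: 0.005321 hr


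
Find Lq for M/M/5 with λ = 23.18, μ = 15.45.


a = λ/μ = 1.5003; ρ = a/5 = 0.3001
P₀ = 0.222702
Lq = P₀·a^c·ρ / (c!·(1−ρ)²) = 0.222702·7.60195·0.3001/(120·0.48991)
= 0.008641

Final: 0.008641


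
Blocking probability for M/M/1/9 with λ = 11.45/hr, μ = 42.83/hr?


ρ = λ/μ = 11.45/42.83 = 0.2673
P_K = (1−ρ)ρ^K/(1−ρ^(K+1)) = (0.7327·0.000006975)/(1 − 0.000001865)
= 0.000005110/0.999998 = 0.000005110

Final: 0.000005110


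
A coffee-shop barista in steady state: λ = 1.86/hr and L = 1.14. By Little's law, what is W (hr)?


W = L/λ = 1.14/1.86 = 0.6129 hr

Final: 0.6129 hr


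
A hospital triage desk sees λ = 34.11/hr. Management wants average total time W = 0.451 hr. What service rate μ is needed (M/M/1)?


W = 1/(μ−λ) ⇒ μ − λ = 1/W = 1/0.451 = 2.2173
μ = λ + 1/W = 34.11 + 2.2173 = 36.3273 per hr

Final: 36.3273 /hr


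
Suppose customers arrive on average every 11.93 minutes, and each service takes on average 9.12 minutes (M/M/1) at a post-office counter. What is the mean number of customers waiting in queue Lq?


λ = 60/11.93 = 5.0293 /hr
μ = 60/9.12 = 6.5789 /hr
ρ = λ/μ = 5.0293/6.5789 = 0.7645
Lq = ρ²/(1−ρ) = 0.5844/0.2355 = 2.4811

Final: 2.4811


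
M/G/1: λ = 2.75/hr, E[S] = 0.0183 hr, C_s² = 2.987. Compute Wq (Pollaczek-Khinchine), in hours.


ρ = λ·E[S] = 2.75·0.0183 = 0.05033
E[S²] = E[S]²(1+C_s²) = 0.0183²·(1+2.987) = 0.001335
Wq = λ·E[S²]/(2(1−ρ)) = 2.75·0.001335/(2·0.9497) = 0.001933 hr

Final: 0.001933 hr


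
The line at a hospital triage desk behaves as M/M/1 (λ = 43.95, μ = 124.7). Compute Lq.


ρ = 43.95/124.7 = 0.3524
Lq = ρ²/(1−ρ) = 0.1242/0.6476 = 0.1918

Final: 0.1918


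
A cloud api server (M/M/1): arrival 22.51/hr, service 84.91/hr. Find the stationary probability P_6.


ρ = 22.51/84.91 = 0.2651
P_n = (1−ρ)·ρ^n = (1 − 0.2651)·0.2651^6 = 0.7349·0.0003471 = 0.0002551

Final: 0.0002551


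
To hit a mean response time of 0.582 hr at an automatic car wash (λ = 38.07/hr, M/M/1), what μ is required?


W = 1/(μ−λ) ⇒ μ − λ = 1/W = 1/0.582 = 1.7182
μ = λ + 1/W = 38.07 + 1.7182 = 39.7882 per hr

Final: 39.7882 /hr


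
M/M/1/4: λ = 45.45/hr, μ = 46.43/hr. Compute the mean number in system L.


ρ = 45.45/46.43 = 0.9789
L = ρ[1 − (K+1)ρ^K + Kρ^(K+1)] / [(1−ρ)(1−ρ^(K+1))]
Numerator: 0.9789·(1 − 5·0.918207 + 4·0.898827) = 0.004180
Denominator: (0.02111)·(0.101173) = 0.002135
L = 0.004180/0.002135 = 1.9573

Final: 1.9573


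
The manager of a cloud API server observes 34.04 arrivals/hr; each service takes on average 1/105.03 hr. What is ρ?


ρ = λ/μ = 34.04/105.03 = 0.3241

Final: 0.3241


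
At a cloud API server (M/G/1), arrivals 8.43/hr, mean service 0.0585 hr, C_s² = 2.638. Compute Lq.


ρ = λ·E[S] = 8.43·0.0585 = 0.4932
Lq = ρ²(1+C_s²)/(2(1−ρ)) = 0.2432·(1+2.638)/(2·0.5068)
= 0.2432·3.6380/1.0137 = 0.87282

Final: 0.87282


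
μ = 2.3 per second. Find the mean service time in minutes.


Mean service time = 1/μ = 1/2.3 second = 0.43478 second
In minutes: 0.43478 × 0.0166667 = 0.007246 min

Final: 0.007246 min


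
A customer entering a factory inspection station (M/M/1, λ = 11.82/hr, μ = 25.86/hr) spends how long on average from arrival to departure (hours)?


W = 1/(μ−λ) = 1/(25.86 − 11.82) = 1/14.04 = 0.07123 hr

Final: 0.07123 hr


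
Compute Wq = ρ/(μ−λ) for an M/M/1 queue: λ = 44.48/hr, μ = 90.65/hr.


ρ = 44.48/90.65 = 0.4907
Wq = ρ/(μ−λ) = 0.4907/(90.65 − 44.48) = 0.4907/46.17 = 0.01063 hr

Final: 0.01063 hr


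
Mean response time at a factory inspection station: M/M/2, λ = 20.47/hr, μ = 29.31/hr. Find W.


a = 0.6984; ρ = 0.3492; P₀ = 0.482362
Lq = P₀·a^c·ρ/(c!(1−ρ)²) = 0.09699
Wq = Lq/λ = 0.09699/20.47 = 0.004738 hr
W = Wq + 1/μ = 0.004738 + 0.03412 = 0.03886 hr

Final: 0.03886 hr


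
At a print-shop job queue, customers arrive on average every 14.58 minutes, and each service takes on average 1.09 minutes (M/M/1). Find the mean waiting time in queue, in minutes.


λ = 60/14.58 = 4.1152 /hr
μ = 60/1.09 = 55.0459 /hr
ρ = λ/μ = 4.1152/55.0459 = 0.07476
Wq = ρ/(μ−λ) = 0.07476/(55.0459−4.1152) = 0.001468 hr
In minutes: 0.001468·60 = 0.08807 min

Final: 0.08807 min


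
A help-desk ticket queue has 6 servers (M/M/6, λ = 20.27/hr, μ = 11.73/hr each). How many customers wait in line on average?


a = λ/μ = 1.7280; ρ = a/6 = 0.2880
P₀ = 0.177524
Lq = P₀·a^c·ρ / (c!·(1−ρ)²) = 0.177524·26.62775·0.2880/(720·0.50693)
= 0.003730

Final: 0.003730


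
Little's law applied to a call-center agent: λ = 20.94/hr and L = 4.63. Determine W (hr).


W = L/λ = 4.63/20.94 = 0.2211 hr

Final: 0.2211 hr


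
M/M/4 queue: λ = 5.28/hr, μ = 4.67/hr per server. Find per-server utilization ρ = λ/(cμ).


ρ = λ/(cμ) = 5.28/(4·4.67) = 5.28/18.68 = 0.2827

Final: 0.2827


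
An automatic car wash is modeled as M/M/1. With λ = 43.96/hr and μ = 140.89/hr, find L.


ρ = λ/μ = 43.96/140.89 = 0.3120
L = ρ/(1−ρ) = 0.3120/(1 − 0.3120) = 0.3120/0.6880 = 0.4535

Final: 0.4535


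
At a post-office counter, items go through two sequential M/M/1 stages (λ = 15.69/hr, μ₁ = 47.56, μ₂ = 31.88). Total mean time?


Each node sees arrival rate λ = 15.69/hr (tandem ⇒ throughput preserved).
W₁ = 1/(μ₁−λ) = 1/(47.56−15.69) = 0.03138 hr
W₂ = 1/(μ₂−λ) = 1/(31.88−15.69) = 0.06177 hr
W_total = W₁ + W₂ = 0.03138 + 0.06177 = 0.09314 hr

Final: 0.09314 hr


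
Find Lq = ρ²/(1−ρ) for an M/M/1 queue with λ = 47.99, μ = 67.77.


ρ = 47.99/67.77 = 0.7081
Lq = ρ²/(1−ρ) = 0.5014/0.2919 = 1.7181

Final: 1.7181


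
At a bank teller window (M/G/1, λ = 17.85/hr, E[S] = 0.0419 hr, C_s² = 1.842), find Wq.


ρ = λ·E[S] = 17.85·0.0419 = 0.7479
E[S²] = E[S]²(1+C_s²) = 0.0419²·(1+1.842) = 0.004989
Wq = λ·E[S²]/(2(1−ρ)) = 17.85·0.004989/(2·0.2521) = 0.17665 hr

Final: 0.17665 hr


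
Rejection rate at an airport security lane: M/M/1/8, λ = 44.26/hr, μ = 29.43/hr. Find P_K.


ρ = λ/μ = 44.26/29.43 = 1.5039
P_K = (1−ρ)ρ^K/(1−ρ^(K+1)) = (-0.5039·26.167919)/(1 − 39.354131)
= -13.186212/-38.354131 = 0.343802

Final: 0.343802


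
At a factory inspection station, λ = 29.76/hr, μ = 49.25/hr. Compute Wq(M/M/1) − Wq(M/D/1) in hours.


ρ = 29.76/49.25 = 0.6043
Wq(M/M/1) = ρ/(μ−λ) = 0.6043/19.49 = 0.03100 hr
Wq(M/D/1) = ρ/(2(μ−λ)) = 0.01550 hr
Savings = 0.03100 − 0.01550 = 0.01550 hr

Final: 0.01550 hr


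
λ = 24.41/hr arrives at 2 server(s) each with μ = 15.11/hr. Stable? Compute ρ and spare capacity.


Total capacity cμ = 2·15.11 = 30.22/hr
ρ = λ/(cμ) = 24.41/30.22 = 0.8077
Stable ⇔ ρ < 1: YES
Spare capacity = cμ − λ = 30.22 − 24.41 = 5.81/hr

Final: ρ = 0.8077; stable; margin = 5.81/hr


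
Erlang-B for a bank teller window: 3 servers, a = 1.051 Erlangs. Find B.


B(c,a) = (a^c/c!) / Σ_{k=0}^{c} a^k/k!
a^3/3! = 0.193489
Σ terms (k=0..3): 1.00000 + 1.05100 + 0.55230 + 0.19349 = 2.796790
B = 0.193489/2.796790 = 0.069183

Final: 0.069183


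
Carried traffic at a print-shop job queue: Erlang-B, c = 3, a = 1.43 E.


B(3,1.43) = 0.123703 (Erlang-B)
Carried load = a(1 − B) = 1.43·(1 − 0.123703) = 1.43·0.876297 = 1.2531 E

Final: 1.2531 Erlangs


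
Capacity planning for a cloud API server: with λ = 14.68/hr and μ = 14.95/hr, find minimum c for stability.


Stability requires cμ > λ ⇔ c > λ/μ.
λ/μ = 14.68/14.95 = 0.9819
Minimum integer c = ⌊0.9819⌋ + 1 = 1
Check: 1·14.95 = 14.95 > 14.68, while 0·14.95 = 0.00 ≤ 14.68

Final: 1 servers


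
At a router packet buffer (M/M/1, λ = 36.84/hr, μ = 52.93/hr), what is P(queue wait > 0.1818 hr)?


ρ = 36.84/52.93 = 0.6960
P(Wq > t) = ρ·e^{−(μ−λ)t} = 0.6960·e^{−2.9252}
= 0.6960·0.053656 = 0.037345

Final: 0.037345


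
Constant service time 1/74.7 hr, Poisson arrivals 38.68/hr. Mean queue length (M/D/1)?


ρ = 38.68/74.7 = 0.5178
M/D/1: Lq = ρ²/(2(1−ρ)) = 0.2681/(2·0.4822) = 0.27802

Final: 0.27802


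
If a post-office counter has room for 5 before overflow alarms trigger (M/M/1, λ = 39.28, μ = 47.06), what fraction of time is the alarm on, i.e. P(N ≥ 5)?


ρ = 39.28/47.06 = 0.8347
P(N ≥ n) = ρ^n = 0.8347^5 = 0.405133

Final: 0.405133


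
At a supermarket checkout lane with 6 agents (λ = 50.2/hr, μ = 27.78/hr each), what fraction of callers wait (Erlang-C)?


a = λ/μ = 1.8071; ρ = a/6 = 0.3012
P₀ = 0.164006 (from M/M/c formula)
C(c,a) = [a^c/(c!(1−ρ))]·P₀ = [34.82001/(720·0.6988)]·0.164006
= 0.06920·0.164006 = 0.011350

Final: 0.011350


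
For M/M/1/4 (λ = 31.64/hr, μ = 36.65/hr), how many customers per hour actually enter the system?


ρ = 0.8633; P_K = (1−ρ)ρ^4/(1−ρ^5) = 0.145886
λ_eff = λ(1 − P_K) = 31.64·(1 − 0.145886) = 31.64·0.854114 = 27.0242 /hr

Final: 27.0242 /hr


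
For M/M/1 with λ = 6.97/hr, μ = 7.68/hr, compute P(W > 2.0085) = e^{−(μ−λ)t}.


W ~ Exponential(μ−λ) for M/M/1.
μ − λ = 7.68 − 6.97 = 0.7100
P(W > t) = e^{−(μ−λ)t} = e^{−1.4260} = 0.240260

Final: 0.240260


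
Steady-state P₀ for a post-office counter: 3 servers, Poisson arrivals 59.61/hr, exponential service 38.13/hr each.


a = λ/μ = 59.61/38.13 = 1.5633; ρ = a/c = 0.5211
Σ_{k=0}^{2} a^k/k! (terms k=0..2) = 1.00000 + 1.56334 + 1.22201 = 3.78535
Tail: a^3/(3!(1−ρ)) = 3.82082/(6·0.4789) = 1.32976
P₀ = 1/(3.78535 + 1.32976) = 1/5.11510 = 0.195500

Final: 0.195500


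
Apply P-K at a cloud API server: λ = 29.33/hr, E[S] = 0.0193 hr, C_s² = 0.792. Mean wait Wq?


ρ = λ·E[S] = 29.33·0.0193 = 0.5661
E[S²] = E[S]²(1+C_s²) = 0.0193²·(1+0.792) = 0.0006675
Wq = λ·E[S²]/(2(1−ρ)) = 29.33·0.0006675/(2·0.4339) = 0.02256 hr

Final: 0.02256 hr


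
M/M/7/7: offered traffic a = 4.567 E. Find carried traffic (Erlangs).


B(7,4.567) = 0.094097 (Erlang-B)
Carried load = a(1 − B) = 4.567·(1 − 0.094097) = 4.567·0.905903 = 4.1373 E

Final: 4.1373 Erlangs


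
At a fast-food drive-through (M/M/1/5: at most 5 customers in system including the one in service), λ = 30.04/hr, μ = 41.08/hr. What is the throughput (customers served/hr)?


ρ = 0.7313; P_K = (1−ρ)ρ^5/(1−ρ^6) = 0.066337
λ_eff = λ(1 − P_K) = 30.04·(1 − 0.066337) = 30.04·0.933663 = 28.0472 /hr

Final: 28.0472 /hr


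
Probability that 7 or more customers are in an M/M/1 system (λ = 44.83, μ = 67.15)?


ρ = 44.83/67.15 = 0.6676
P(N ≥ n) = ρ^n = 0.6676^7 = 0.059110

Final: 0.059110


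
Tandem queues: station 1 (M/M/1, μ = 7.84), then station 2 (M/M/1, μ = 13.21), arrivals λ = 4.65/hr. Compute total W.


Each node sees arrival rate λ = 4.65/hr (tandem ⇒ throughput preserved).
W₁ = 1/(μ₁−λ) = 1/(7.84−4.65) = 0.31348 hr
W₂ = 1/(μ₂−λ) = 1/(13.21−4.65) = 0.11682 hr
W_total = W₁ + W₂ = 0.31348 + 0.11682 = 0.43030 hr

Final: 0.43030 hr
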